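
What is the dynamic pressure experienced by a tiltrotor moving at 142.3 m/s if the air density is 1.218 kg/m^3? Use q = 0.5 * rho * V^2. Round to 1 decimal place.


Step 1: V^2 = 142.3^2 = 20249.29
Step 2: q = 0.5 * 1.218 * 20249.29
Step 3: q = 12331.8 Pa

12331.8


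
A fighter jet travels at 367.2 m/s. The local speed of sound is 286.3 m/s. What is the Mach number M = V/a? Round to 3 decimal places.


Step 1: M = V / a = 367.2 / 286.3
Step 2: M = 1.283

1.283


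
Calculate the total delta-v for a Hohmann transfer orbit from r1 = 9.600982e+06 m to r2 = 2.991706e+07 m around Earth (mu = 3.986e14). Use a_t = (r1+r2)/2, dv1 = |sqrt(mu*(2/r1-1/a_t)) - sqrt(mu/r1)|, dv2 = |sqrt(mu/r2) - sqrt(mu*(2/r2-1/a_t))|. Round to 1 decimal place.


Step 1: Transfer semi-major axis a_t = (9.600982e+06 + 2.991706e+07) / 2 = 1.975902e+07 m
Step 2: v1 (circular at r1) = sqrt(mu/r1) = 6443.34 m/s
Step 3: v_t1 = sqrt(mu*(2/r1 - 1/a_t)) = 7928.44 m/s
Step 4: dv1 = |7928.44 - 6443.34| = 1485.1 m/s
Step 5: v2 (circular at r2) = 3650.14 m/s, v_t2 = 2544.39 m/s
Step 6: dv2 = |3650.14 - 2544.39| = 1105.74 m/s
Step 7: Total delta-v = 1485.1 + 1105.74 = 2590.8 m/s

2590.8


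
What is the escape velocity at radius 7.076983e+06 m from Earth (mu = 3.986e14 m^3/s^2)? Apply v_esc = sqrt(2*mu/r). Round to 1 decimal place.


Step 1: 2*mu/r = 2 * 3.986e14 / 7.076983e+06 = 112646872.2618
Step 2: v_esc = sqrt(112646872.2618) = 10613.5 m/s

10613.5


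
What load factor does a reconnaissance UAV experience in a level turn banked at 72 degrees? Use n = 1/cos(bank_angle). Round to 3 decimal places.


Step 1: Convert 72 degrees to radians = 1.256637
Step 2: cos(72 deg) = 0.309017
Step 3: n = 1 / 0.309017 = 3.236

3.236


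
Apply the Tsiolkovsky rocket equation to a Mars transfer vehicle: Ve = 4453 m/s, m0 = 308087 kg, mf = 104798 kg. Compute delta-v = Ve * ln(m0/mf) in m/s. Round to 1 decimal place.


Step 1: Mass ratio m0/mf = 308087 / 104798 = 2.939818
Step 2: ln(2.939818) = 1.078348
Step 3: delta-v = 4453 * 1.078348 = 4801.9 m/s

4801.9


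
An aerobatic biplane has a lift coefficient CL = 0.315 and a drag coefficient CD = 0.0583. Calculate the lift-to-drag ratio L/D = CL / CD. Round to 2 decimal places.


Step 1: L/D = CL / CD = 0.315 / 0.0583
Step 2: L/D = 5.40

5.40


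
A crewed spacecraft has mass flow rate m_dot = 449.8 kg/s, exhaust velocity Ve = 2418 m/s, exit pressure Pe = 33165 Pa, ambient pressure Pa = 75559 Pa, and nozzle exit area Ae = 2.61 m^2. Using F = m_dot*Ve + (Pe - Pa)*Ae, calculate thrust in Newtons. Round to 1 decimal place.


Step 1: Momentum thrust = m_dot * Ve = 449.8 * 2418 = 1087616.4 N
Step 2: Pressure thrust = (Pe - Pa) * Ae = (33165 - 75559) * 2.61 = -110648.34 N
Step 3: Total thrust F = 1087616.4 + -110648.34 = 976968.1 N

976968.1


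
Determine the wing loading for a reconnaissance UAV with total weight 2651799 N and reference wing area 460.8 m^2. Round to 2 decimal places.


Step 1: Wing loading = W / S = 2651799 / 460.8
Step 2: Wing loading = 5754.77 N/m^2

5754.77


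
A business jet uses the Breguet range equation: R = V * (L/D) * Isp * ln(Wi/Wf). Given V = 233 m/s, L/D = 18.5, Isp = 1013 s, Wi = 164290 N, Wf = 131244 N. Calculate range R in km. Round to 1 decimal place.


Step 1: Coefficient = V * (L/D) * Isp = 233 * 18.5 * 1013 = 4366536.5 m
Step 2: Wi/Wf = 164290 / 131244 = 1.251791
Step 3: ln(1.251791) = 0.224575
Step 4: R = 4366536.5 * 0.224575 = 980614.8 m = 980.6 km

980.6


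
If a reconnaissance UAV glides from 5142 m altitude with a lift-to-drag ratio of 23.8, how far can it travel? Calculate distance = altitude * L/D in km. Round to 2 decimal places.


Step 1: Glide distance = altitude * L/D = 5142 * 23.8 = 122379.6 m
Step 2: Convert to km: 122379.6 / 1000 = 122.38 km

122.38


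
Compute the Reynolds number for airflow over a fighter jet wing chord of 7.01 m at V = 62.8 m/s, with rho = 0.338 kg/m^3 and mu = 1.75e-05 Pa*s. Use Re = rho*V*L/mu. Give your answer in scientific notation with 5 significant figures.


Step 1: Numerator = rho * V * L = 0.338 * 62.8 * 7.01 = 148.797064
Step 2: Re = 148.797064 / 1.75e-05
Step 3: Re = 8.5027e+06

8.5027e+06


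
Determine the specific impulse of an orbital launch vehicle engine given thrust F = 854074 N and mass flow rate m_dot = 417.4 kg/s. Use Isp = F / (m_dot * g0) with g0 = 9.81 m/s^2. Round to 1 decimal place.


Step 1: m_dot * g0 = 417.4 * 9.81 = 4094.69
Step 2: Isp = 854074 / 4094.69 = 208.6 s

208.6


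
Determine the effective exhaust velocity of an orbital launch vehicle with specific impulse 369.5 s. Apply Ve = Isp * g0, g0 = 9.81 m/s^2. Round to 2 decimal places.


Step 1: Ve = Isp * g0 = 369.5 * 9.81
Step 2: Ve = 3624.80 m/s

3624.80


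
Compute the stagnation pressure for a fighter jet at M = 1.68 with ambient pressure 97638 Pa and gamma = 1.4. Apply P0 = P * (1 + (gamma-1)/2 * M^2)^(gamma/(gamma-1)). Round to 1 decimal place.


Step 1: (gamma-1)/2 * M^2 = 0.2 * 2.8224 = 0.56448
Step 2: 1 + 0.56448 = 1.56448
Step 3: Exponent gamma/(gamma-1) = 3.5
Step 4: P0 = 97638 * 1.56448^3.5 = 467642.5 Pa

467642.5


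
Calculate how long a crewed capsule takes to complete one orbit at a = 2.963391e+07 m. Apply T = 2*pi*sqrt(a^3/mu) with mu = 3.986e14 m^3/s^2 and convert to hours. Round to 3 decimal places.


Step 1: a^3 / mu = 2.602357e+22 / 3.986e14 = 6.528743e+07
Step 2: sqrt(6.528743e+07) = 8080.0638 s
Step 3: T = 2*pi * 8080.0638 = 50768.54 s
Step 4: T in hours = 50768.54 / 3600 = 14.102 hours

14.102


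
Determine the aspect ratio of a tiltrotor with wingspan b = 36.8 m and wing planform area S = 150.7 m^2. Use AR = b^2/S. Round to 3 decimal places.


Step 1: b^2 = 36.8^2 = 1354.24
Step 2: AR = 1354.24 / 150.7 = 8.986

8.986


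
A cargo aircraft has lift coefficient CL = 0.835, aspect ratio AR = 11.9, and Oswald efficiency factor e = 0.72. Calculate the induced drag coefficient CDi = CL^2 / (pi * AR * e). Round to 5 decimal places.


Step 1: CL^2 = 0.835^2 = 0.697225
Step 2: pi * AR * e = 3.14159 * 11.9 * 0.72 = 26.917166
Step 3: CDi = 0.697225 / 26.917166 = 0.02590

0.02590


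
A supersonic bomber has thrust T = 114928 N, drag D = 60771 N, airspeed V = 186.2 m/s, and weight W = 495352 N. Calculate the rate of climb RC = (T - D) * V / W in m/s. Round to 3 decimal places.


Step 1: Excess thrust = T - D = 114928 - 60771 = 54157 N
Step 2: Excess power = 54157 * 186.2 = 10084033.4 W
Step 3: RC = 10084033.4 / 495352 = 20.357 m/s

20.357


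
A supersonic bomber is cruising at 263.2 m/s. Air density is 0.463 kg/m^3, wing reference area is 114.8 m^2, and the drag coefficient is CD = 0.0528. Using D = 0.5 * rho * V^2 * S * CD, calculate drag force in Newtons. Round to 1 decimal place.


Step 1: Dynamic pressure q = 0.5 * 0.463 * 263.2^2 = 16036.9866 Pa
Step 2: Drag D = q * S * CD = 16036.9866 * 114.8 * 0.0528
Step 3: D = 97207.2 N

97207.2


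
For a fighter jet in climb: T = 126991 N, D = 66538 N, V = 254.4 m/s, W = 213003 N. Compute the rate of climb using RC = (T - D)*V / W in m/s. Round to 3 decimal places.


Step 1: Excess thrust = T - D = 126991 - 66538 = 60453 N
Step 2: Excess power = 60453 * 254.4 = 15379243.2 W
Step 3: RC = 15379243.2 / 213003 = 72.202 m/s

72.202


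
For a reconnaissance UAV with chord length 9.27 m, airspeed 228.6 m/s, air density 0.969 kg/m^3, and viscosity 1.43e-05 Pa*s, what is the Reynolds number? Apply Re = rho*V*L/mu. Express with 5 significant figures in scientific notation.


Step 1: Numerator = rho * V * L = 0.969 * 228.6 * 9.27 = 2053.429218
Step 2: Re = 2053.429218 / 1.43e-05
Step 3: Re = 1.4360e+08

1.4360e+08


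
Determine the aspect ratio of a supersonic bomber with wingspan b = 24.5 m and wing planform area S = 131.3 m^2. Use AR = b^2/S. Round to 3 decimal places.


Step 1: b^2 = 24.5^2 = 600.25
Step 2: AR = 600.25 / 131.3 = 4.572

4.572


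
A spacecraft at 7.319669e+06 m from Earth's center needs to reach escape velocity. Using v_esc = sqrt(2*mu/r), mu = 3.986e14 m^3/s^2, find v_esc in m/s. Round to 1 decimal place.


Step 1: 2*mu/r = 2 * 3.986e14 / 7.319669e+06 = 108912028.6723
Step 2: v_esc = sqrt(108912028.6723) = 10436.1 m/s

10436.1


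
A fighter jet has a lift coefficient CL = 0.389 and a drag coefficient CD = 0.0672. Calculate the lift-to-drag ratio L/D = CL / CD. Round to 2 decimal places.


Step 1: L/D = CL / CD = 0.389 / 0.0672
Step 2: L/D = 5.79

5.79


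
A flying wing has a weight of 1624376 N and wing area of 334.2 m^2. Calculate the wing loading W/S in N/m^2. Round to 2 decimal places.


Step 1: Wing loading = W / S = 1624376 / 334.2
Step 2: Wing loading = 4860.49 N/m^2

4860.49


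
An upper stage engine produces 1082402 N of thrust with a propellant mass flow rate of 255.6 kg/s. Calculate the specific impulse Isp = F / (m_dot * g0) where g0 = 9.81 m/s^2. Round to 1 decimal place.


Step 1: m_dot * g0 = 255.6 * 9.81 = 2507.44
Step 2: Isp = 1082402 / 2507.44 = 431.7 s

431.7


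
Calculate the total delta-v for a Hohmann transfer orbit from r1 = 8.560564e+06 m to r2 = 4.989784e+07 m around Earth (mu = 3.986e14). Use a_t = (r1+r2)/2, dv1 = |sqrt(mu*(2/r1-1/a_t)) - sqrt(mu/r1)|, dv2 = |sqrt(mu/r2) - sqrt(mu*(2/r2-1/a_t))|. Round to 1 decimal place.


Step 1: Transfer semi-major axis a_t = (8.560564e+06 + 4.989784e+07) / 2 = 2.922920e+07 m
Step 2: v1 (circular at r1) = sqrt(mu/r1) = 6823.66 m/s
Step 3: v_t1 = sqrt(mu*(2/r1 - 1/a_t)) = 8915.59 m/s
Step 4: dv1 = |8915.59 - 6823.66| = 2091.92 m/s
Step 5: v2 (circular at r2) = 2826.36 m/s, v_t2 = 1529.57 m/s
Step 6: dv2 = |2826.36 - 1529.57| = 1296.79 m/s
Step 7: Total delta-v = 2091.92 + 1296.79 = 3388.7 m/s

3388.7


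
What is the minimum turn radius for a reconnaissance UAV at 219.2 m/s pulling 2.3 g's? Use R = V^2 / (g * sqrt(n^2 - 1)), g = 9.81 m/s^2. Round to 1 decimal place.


Step 1: V^2 = 219.2^2 = 48048.64
Step 2: n^2 - 1 = 2.3^2 - 1 = 4.29
Step 3: sqrt(4.29) = 2.071232
Step 4: R = 48048.64 / (9.81 * 2.071232) = 2364.7 m

2364.7


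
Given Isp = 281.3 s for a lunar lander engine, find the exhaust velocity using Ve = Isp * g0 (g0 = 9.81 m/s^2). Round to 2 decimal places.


Step 1: Ve = Isp * g0 = 281.3 * 9.81
Step 2: Ve = 2759.55 m/s

2759.55


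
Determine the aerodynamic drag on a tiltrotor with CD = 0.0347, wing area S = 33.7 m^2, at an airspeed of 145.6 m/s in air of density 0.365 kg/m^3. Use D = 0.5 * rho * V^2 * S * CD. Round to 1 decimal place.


Step 1: Dynamic pressure q = 0.5 * 0.365 * 145.6^2 = 3868.8832 Pa
Step 2: Drag D = q * S * CD = 3868.8832 * 33.7 * 0.0347
Step 3: D = 4524.2 N

4524.2


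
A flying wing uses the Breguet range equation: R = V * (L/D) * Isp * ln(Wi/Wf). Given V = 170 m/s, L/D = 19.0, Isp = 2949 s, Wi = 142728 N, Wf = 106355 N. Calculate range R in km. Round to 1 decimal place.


Step 1: Coefficient = V * (L/D) * Isp = 170 * 19.0 * 2949 = 9525270.0 m
Step 2: Wi/Wf = 142728 / 106355 = 1.341996
Step 3: ln(1.341996) = 0.294158
Step 4: R = 9525270.0 * 0.294158 = 2801936.0 m = 2801.9 km

2801.9


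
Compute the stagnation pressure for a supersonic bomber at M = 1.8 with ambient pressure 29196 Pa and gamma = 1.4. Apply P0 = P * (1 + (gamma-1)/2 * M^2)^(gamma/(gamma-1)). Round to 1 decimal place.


Step 1: (gamma-1)/2 * M^2 = 0.2 * 3.24 = 0.648
Step 2: 1 + 0.648 = 1.648
Step 3: Exponent gamma/(gamma-1) = 3.5
Step 4: P0 = 29196 * 1.648^3.5 = 167754.3 Pa

167754.3


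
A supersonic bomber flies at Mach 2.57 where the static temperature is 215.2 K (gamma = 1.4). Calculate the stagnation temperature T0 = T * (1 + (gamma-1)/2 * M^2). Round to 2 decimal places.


Step 1: (gamma-1)/2 = 0.2
Step 2: M^2 = 6.6049
Step 3: 1 + 0.2 * 6.6049 = 2.32098
Step 4: T0 = 215.2 * 2.32098 = 499.47 K

499.47


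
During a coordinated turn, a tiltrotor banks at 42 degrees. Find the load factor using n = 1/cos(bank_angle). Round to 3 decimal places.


Step 1: Convert 42 degrees to radians = 0.733038
Step 2: cos(42 deg) = 0.743145
Step 3: n = 1 / 0.743145 = 1.346

1.346


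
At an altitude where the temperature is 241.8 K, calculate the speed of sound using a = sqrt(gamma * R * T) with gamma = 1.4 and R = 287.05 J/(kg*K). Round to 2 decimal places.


Step 1: gamma * R * T = 1.4 * 287.05 * 241.8 = 97172.166
Step 2: a = sqrt(97172.166) = 311.72 m/s

311.72


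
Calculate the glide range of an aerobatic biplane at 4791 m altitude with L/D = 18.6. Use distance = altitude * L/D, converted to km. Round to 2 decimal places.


Step 1: Glide distance = altitude * L/D = 4791 * 18.6 = 89112.6 m
Step 2: Convert to km: 89112.6 / 1000 = 89.11 km

89.11


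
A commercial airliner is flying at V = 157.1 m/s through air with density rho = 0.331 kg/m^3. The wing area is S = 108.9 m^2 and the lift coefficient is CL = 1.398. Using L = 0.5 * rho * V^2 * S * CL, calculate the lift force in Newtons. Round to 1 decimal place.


Step 1: Calculate dynamic pressure q = 0.5 * 0.331 * 157.1^2 = 0.5 * 0.331 * 24680.41 = 4084.6079 Pa
Step 2: Multiply by wing area and lift coefficient: L = 4084.6079 * 108.9 * 1.398
Step 3: L = 444813.7954 * 1.398 = 621849.7 N

621849.7


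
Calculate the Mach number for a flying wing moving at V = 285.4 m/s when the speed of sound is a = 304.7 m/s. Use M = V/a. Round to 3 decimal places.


Step 1: M = V / a = 285.4 / 304.7
Step 2: M = 0.937

0.937


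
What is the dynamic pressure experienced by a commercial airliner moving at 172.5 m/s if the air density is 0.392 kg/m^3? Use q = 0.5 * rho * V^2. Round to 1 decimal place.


Step 1: V^2 = 172.5^2 = 29756.25
Step 2: q = 0.5 * 0.392 * 29756.25
Step 3: q = 5832.2 Pa

5832.2


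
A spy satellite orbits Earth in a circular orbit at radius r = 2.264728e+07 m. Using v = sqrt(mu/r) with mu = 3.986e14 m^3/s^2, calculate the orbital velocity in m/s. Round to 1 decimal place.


Step 1: mu / r = 3.986e14 / 2.264728e+07 = 17600347.5914
Step 2: v = sqrt(17600347.5914) = 4195.3 m/s

4195.3


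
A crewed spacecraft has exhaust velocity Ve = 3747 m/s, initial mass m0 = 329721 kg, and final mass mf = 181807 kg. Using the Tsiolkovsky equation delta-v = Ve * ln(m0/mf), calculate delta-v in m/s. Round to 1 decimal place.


Step 1: Mass ratio m0/mf = 329721 / 181807 = 1.813577
Step 2: ln(1.813577) = 0.595301
Step 3: delta-v = 3747 * 0.595301 = 2230.6 m/s

2230.6


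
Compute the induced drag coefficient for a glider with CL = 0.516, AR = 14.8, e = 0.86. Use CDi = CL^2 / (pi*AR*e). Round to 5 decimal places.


Step 1: CL^2 = 0.516^2 = 0.266256
Step 2: pi * AR * e = 3.14159 * 14.8 * 0.86 = 39.986191
Step 3: CDi = 0.266256 / 39.986191 = 0.00666

0.00666


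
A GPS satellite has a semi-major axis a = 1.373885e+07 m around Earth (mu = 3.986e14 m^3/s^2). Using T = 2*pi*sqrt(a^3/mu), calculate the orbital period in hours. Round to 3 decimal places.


Step 1: a^3 / mu = 2.593290e+21 / 3.986e14 = 6.505997e+06
Step 2: sqrt(6.505997e+06) = 2550.6856 s
Step 3: T = 2*pi * 2550.6856 = 16026.43 s
Step 4: T in hours = 16026.43 / 3600 = 4.452 hours

4.452


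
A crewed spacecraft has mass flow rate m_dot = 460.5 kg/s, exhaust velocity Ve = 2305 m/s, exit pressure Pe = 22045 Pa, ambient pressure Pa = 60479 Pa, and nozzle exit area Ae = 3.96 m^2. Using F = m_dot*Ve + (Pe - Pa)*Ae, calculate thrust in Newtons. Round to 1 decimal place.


Step 1: Momentum thrust = m_dot * Ve = 460.5 * 2305 = 1061452.5 N
Step 2: Pressure thrust = (Pe - Pa) * Ae = (22045 - 60479) * 3.96 = -152198.64 N
Step 3: Total thrust F = 1061452.5 + -152198.64 = 909253.9 N

909253.9


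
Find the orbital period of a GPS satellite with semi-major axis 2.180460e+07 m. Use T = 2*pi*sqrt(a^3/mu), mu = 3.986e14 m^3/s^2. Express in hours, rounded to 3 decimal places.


Step 1: a^3 / mu = 1.036679e+22 / 3.986e14 = 2.600801e+07
Step 2: sqrt(2.600801e+07) = 5099.8046 s
Step 3: T = 2*pi * 5099.8046 = 32043.02 s
Step 4: T in hours = 32043.02 / 3600 = 8.901 hours

8.901


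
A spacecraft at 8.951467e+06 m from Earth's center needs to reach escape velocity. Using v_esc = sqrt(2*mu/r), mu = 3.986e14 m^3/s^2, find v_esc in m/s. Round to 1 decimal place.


Step 1: 2*mu/r = 2 * 3.986e14 / 8.951467e+06 = 89058028.1422
Step 2: v_esc = sqrt(89058028.1422) = 9437.1 m/s

9437.1


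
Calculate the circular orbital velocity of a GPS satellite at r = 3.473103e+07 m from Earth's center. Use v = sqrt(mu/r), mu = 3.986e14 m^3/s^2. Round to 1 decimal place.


Step 1: mu / r = 3.986e14 / 3.473103e+07 = 11476768.7569
Step 2: v = sqrt(11476768.7569) = 3387.7 m/s

3387.7


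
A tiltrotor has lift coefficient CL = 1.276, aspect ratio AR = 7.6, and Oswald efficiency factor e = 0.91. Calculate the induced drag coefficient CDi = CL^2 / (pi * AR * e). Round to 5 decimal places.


Step 1: CL^2 = 1.276^2 = 1.628176
Step 2: pi * AR * e = 3.14159 * 7.6 * 0.91 = 21.727255
Step 3: CDi = 1.628176 / 21.727255 = 0.07494

0.07494


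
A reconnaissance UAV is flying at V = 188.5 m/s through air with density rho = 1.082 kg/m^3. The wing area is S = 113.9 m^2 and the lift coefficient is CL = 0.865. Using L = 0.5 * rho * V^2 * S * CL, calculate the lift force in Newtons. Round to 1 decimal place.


Step 1: Calculate dynamic pressure q = 0.5 * 1.082 * 188.5^2 = 0.5 * 1.082 * 35532.25 = 19222.9473 Pa
Step 2: Multiply by wing area and lift coefficient: L = 19222.9473 * 113.9 * 0.865
Step 3: L = 2189493.6918 * 0.865 = 1893912.0 N

1893912.0


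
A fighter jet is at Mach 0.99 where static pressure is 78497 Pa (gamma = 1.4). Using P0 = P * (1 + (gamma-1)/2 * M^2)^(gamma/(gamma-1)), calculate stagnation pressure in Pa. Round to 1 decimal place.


Step 1: (gamma-1)/2 * M^2 = 0.2 * 0.9801 = 0.19602
Step 2: 1 + 0.19602 = 1.19602
Step 3: Exponent gamma/(gamma-1) = 3.5
Step 4: P0 = 78497 * 1.19602^3.5 = 146871.5 Pa

146871.5


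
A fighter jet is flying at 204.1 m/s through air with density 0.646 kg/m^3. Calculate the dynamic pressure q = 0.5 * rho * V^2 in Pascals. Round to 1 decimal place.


Step 1: V^2 = 204.1^2 = 41656.81
Step 2: q = 0.5 * 0.646 * 41656.81
Step 3: q = 13455.1 Pa

13455.1


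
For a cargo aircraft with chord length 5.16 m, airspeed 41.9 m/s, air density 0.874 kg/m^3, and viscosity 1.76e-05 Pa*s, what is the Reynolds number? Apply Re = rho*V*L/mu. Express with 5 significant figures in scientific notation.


Step 1: Numerator = rho * V * L = 0.874 * 41.9 * 5.16 = 188.962296
Step 2: Re = 188.962296 / 1.76e-05
Step 3: Re = 1.0736e+07

1.0736e+07


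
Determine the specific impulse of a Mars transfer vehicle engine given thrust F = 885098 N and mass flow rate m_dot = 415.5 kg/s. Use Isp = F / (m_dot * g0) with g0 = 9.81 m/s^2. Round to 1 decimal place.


Step 1: m_dot * g0 = 415.5 * 9.81 = 4076.06
Step 2: Isp = 885098 / 4076.06 = 217.1 s

217.1


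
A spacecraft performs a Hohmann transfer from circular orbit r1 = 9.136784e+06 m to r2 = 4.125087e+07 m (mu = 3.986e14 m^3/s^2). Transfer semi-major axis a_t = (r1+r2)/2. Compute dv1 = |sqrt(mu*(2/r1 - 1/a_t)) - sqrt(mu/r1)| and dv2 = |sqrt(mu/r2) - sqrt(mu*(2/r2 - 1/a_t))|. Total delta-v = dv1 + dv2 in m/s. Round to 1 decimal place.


Step 1: Transfer semi-major axis a_t = (9.136784e+06 + 4.125087e+07) / 2 = 2.519383e+07 m
Step 2: v1 (circular at r1) = sqrt(mu/r1) = 6604.99 m/s
Step 3: v_t1 = sqrt(mu*(2/r1 - 1/a_t)) = 8451.65 m/s
Step 4: dv1 = |8451.65 - 6604.99| = 1846.66 m/s
Step 5: v2 (circular at r2) = 3108.51 m/s, v_t2 = 1871.98 m/s
Step 6: dv2 = |3108.51 - 1871.98| = 1236.53 m/s
Step 7: Total delta-v = 1846.66 + 1236.53 = 3083.2 m/s

3083.2


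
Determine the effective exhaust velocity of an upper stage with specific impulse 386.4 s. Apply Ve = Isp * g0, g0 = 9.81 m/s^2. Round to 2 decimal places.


Step 1: Ve = Isp * g0 = 386.4 * 9.81
Step 2: Ve = 3790.58 m/s

3790.58


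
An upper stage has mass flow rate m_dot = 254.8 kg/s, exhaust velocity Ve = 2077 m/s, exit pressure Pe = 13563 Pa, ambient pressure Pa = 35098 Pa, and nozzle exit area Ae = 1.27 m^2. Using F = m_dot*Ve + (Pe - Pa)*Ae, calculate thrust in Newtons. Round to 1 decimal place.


Step 1: Momentum thrust = m_dot * Ve = 254.8 * 2077 = 529219.6 N
Step 2: Pressure thrust = (Pe - Pa) * Ae = (13563 - 35098) * 1.27 = -27349.45 N
Step 3: Total thrust F = 529219.6 + -27349.45 = 501870.2 N

501870.2


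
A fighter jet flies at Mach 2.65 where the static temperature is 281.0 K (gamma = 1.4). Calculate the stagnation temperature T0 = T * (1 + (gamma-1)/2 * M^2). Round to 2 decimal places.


Step 1: (gamma-1)/2 = 0.2
Step 2: M^2 = 7.0225
Step 3: 1 + 0.2 * 7.0225 = 2.4045
Step 4: T0 = 281.0 * 2.4045 = 675.66 K

675.66


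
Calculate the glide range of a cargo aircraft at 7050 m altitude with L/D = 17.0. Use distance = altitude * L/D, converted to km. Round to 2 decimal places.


Step 1: Glide distance = altitude * L/D = 7050 * 17.0 = 119850.0 m
Step 2: Convert to km: 119850.0 / 1000 = 119.85 km

119.85


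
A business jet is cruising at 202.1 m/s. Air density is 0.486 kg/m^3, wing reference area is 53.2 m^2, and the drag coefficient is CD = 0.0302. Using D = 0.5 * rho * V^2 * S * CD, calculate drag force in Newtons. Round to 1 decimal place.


Step 1: Dynamic pressure q = 0.5 * 0.486 * 202.1^2 = 9925.1916 Pa
Step 2: Drag D = q * S * CD = 9925.1916 * 53.2 * 0.0302
Step 3: D = 15946.2 N

15946.2


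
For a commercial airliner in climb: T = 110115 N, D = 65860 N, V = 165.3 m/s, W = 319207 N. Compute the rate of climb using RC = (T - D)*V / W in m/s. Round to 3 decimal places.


Step 1: Excess thrust = T - D = 110115 - 65860 = 44255 N
Step 2: Excess power = 44255 * 165.3 = 7315351.5 W
Step 3: RC = 7315351.5 / 319207 = 22.917 m/s

22.917


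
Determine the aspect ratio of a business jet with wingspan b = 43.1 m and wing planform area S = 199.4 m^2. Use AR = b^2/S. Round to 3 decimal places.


Step 1: b^2 = 43.1^2 = 1857.61
Step 2: AR = 1857.61 / 199.4 = 9.316

9.316


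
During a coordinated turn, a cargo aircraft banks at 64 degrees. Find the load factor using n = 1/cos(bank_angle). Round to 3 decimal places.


Step 1: Convert 64 degrees to radians = 1.117011
Step 2: cos(64 deg) = 0.438371
Step 3: n = 1 / 0.438371 = 2.281

2.281


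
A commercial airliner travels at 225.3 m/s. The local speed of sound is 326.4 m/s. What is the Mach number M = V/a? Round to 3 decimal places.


Step 1: M = V / a = 225.3 / 326.4
Step 2: M = 0.690

0.690


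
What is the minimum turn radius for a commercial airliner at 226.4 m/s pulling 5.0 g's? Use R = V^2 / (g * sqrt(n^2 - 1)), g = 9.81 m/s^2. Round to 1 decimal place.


Step 1: V^2 = 226.4^2 = 51256.96
Step 2: n^2 - 1 = 5.0^2 - 1 = 24.0
Step 3: sqrt(24.0) = 4.898979
Step 4: R = 51256.96 / (9.81 * 4.898979) = 1066.5 m

1066.5


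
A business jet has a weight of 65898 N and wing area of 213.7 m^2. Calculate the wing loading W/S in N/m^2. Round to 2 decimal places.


Step 1: Wing loading = W / S = 65898 / 213.7
Step 2: Wing loading = 308.37 N/m^2

308.37


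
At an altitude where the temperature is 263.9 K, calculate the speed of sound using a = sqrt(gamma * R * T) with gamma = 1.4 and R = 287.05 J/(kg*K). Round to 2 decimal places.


Step 1: gamma * R * T = 1.4 * 287.05 * 263.9 = 106053.493
Step 2: a = sqrt(106053.493) = 325.66 m/s

325.66


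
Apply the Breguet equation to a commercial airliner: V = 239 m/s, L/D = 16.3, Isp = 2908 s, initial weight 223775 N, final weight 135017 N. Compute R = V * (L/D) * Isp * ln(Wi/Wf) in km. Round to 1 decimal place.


Step 1: Coefficient = V * (L/D) * Isp = 239 * 16.3 * 2908 = 11328695.6 m
Step 2: Wi/Wf = 223775 / 135017 = 1.657384
Step 3: ln(1.657384) = 0.50524
Step 4: R = 11328695.6 * 0.50524 = 5723714.5 m = 5723.7 km

5723.7


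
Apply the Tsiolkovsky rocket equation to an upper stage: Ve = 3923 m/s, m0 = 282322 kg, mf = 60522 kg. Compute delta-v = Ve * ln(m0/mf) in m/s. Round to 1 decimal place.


Step 1: Mass ratio m0/mf = 282322 / 60522 = 4.664783
Step 2: ln(4.664783) = 1.540041
Step 3: delta-v = 3923 * 1.540041 = 6041.6 m/s

6041.6


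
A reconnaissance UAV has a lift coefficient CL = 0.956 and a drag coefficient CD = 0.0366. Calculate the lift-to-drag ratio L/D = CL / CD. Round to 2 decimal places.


Step 1: L/D = CL / CD = 0.956 / 0.0366
Step 2: L/D = 26.12

26.12


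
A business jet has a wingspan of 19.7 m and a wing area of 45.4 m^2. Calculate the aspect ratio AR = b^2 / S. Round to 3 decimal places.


Step 1: b^2 = 19.7^2 = 388.09
Step 2: AR = 388.09 / 45.4 = 8.548

8.548


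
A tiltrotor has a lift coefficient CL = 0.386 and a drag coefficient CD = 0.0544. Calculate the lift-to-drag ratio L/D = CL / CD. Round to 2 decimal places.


Step 1: L/D = CL / CD = 0.386 / 0.0544
Step 2: L/D = 7.10

7.10


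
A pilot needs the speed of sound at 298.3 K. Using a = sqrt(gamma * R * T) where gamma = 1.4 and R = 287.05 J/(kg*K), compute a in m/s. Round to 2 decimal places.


Step 1: gamma * R * T = 1.4 * 287.05 * 298.3 = 119877.821
Step 2: a = sqrt(119877.821) = 346.23 m/s

346.23


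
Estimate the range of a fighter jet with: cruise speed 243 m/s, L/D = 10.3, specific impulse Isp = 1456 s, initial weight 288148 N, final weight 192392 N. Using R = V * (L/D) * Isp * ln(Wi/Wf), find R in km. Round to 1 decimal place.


Step 1: Coefficient = V * (L/D) * Isp = 243 * 10.3 * 1456 = 3644222.4 m
Step 2: Wi/Wf = 288148 / 192392 = 1.497713
Step 3: ln(1.497713) = 0.403939
Step 4: R = 3644222.4 * 0.403939 = 1472044.6 m = 1472.0 km

1472.0


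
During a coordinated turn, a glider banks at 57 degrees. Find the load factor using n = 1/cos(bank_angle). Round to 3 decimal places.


Step 1: Convert 57 degrees to radians = 0.994838
Step 2: cos(57 deg) = 0.544639
Step 3: n = 1 / 0.544639 = 1.836

1.836


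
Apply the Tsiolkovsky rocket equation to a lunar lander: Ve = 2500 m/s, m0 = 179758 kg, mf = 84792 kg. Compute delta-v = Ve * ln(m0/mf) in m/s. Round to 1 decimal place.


Step 1: Mass ratio m0/mf = 179758 / 84792 = 2.119988
Step 2: ln(2.119988) = 0.75141
Step 3: delta-v = 2500 * 0.75141 = 1878.5 m/s

1878.5


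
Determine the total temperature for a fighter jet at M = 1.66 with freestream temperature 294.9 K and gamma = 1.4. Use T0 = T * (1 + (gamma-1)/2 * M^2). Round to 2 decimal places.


Step 1: (gamma-1)/2 = 0.2
Step 2: M^2 = 2.7556
Step 3: 1 + 0.2 * 2.7556 = 1.55112
Step 4: T0 = 294.9 * 1.55112 = 457.43 K

457.43


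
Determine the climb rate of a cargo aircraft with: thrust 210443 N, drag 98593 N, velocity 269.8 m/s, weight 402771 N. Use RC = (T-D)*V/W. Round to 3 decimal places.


Step 1: Excess thrust = T - D = 210443 - 98593 = 111850 N
Step 2: Excess power = 111850 * 269.8 = 30177130.0 W
Step 3: RC = 30177130.0 / 402771 = 74.924 m/s

74.924


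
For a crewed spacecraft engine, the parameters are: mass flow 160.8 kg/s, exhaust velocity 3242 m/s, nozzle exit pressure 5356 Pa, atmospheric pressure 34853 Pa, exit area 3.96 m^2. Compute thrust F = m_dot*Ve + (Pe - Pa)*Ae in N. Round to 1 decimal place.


Step 1: Momentum thrust = m_dot * Ve = 160.8 * 3242 = 521313.6 N
Step 2: Pressure thrust = (Pe - Pa) * Ae = (5356 - 34853) * 3.96 = -116808.12 N
Step 3: Total thrust F = 521313.6 + -116808.12 = 404505.5 N

404505.5


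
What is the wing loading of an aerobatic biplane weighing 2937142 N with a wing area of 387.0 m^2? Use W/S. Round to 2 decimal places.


Step 1: Wing loading = W / S = 2937142 / 387.0
Step 2: Wing loading = 7589.51 N/m^2

7589.51


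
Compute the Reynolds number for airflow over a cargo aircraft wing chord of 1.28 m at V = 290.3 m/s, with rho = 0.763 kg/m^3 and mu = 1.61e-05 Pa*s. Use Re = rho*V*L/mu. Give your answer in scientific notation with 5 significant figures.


Step 1: Numerator = rho * V * L = 0.763 * 290.3 * 1.28 = 283.518592
Step 2: Re = 283.518592 / 1.61e-05
Step 3: Re = 1.7610e+07

1.7610e+07


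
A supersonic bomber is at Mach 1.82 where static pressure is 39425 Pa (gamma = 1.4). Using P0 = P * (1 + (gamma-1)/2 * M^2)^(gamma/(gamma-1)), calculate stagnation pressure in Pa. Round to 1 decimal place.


Step 1: (gamma-1)/2 * M^2 = 0.2 * 3.3124 = 0.66248
Step 2: 1 + 0.66248 = 1.66248
Step 3: Exponent gamma/(gamma-1) = 3.5
Step 4: P0 = 39425 * 1.66248^3.5 = 233571.2 Pa

233571.2


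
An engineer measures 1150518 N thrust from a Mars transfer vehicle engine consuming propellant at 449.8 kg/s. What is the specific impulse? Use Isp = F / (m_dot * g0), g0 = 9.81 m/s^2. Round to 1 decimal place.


Step 1: m_dot * g0 = 449.8 * 9.81 = 4412.54
Step 2: Isp = 1150518 / 4412.54 = 260.7 s

260.7


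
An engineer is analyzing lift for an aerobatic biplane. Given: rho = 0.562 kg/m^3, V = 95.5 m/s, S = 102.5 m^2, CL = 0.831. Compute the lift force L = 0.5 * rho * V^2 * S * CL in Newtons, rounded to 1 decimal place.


Step 1: Calculate dynamic pressure q = 0.5 * 0.562 * 95.5^2 = 0.5 * 0.562 * 9120.25 = 2562.7903 Pa
Step 2: Multiply by wing area and lift coefficient: L = 2562.7903 * 102.5 * 0.831
Step 3: L = 262686.0006 * 0.831 = 218292.1 N

218292.1


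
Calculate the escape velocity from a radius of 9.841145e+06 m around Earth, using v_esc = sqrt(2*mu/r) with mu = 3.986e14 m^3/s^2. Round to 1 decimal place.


Step 1: 2*mu/r = 2 * 3.986e14 / 9.841145e+06 = 81006834.0625
Step 2: v_esc = sqrt(81006834.0625) = 9000.4 m/s

9000.4


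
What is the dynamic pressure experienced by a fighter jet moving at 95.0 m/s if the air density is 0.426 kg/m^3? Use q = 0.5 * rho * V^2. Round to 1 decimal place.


Step 1: V^2 = 95.0^2 = 9025.0
Step 2: q = 0.5 * 0.426 * 9025.0
Step 3: q = 1922.3 Pa

1922.3


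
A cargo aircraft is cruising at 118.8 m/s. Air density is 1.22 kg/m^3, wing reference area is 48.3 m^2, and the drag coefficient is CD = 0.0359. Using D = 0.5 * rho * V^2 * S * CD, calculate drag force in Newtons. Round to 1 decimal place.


Step 1: Dynamic pressure q = 0.5 * 1.22 * 118.8^2 = 8609.1984 Pa
Step 2: Drag D = q * S * CD = 8609.1984 * 48.3 * 0.0359
Step 3: D = 14928.1 N

14928.1


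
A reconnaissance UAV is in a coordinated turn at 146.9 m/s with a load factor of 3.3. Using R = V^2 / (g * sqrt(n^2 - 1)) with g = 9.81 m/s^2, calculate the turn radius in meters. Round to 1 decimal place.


Step 1: V^2 = 146.9^2 = 21579.61
Step 2: n^2 - 1 = 3.3^2 - 1 = 9.89
Step 3: sqrt(9.89) = 3.144837
Step 4: R = 21579.61 / (9.81 * 3.144837) = 699.5 m

699.5


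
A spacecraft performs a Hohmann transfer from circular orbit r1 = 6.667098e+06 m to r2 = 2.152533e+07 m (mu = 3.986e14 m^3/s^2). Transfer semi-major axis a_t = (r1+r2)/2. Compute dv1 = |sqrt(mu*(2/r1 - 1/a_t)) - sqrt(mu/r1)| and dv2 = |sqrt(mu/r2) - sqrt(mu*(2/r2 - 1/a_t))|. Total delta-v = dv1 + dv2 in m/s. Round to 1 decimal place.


Step 1: Transfer semi-major axis a_t = (6.667098e+06 + 2.152533e+07) / 2 = 1.409621e+07 m
Step 2: v1 (circular at r1) = sqrt(mu/r1) = 7732.15 m/s
Step 3: v_t1 = sqrt(mu*(2/r1 - 1/a_t)) = 9554.85 m/s
Step 4: dv1 = |9554.85 - 7732.15| = 1822.7 m/s
Step 5: v2 (circular at r2) = 4303.22 m/s, v_t2 = 2959.45 m/s
Step 6: dv2 = |4303.22 - 2959.45| = 1343.77 m/s
Step 7: Total delta-v = 1822.7 + 1343.77 = 3166.5 m/s

3166.5


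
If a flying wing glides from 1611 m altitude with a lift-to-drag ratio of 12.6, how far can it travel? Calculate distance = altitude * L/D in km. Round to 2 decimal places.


Step 1: Glide distance = altitude * L/D = 1611 * 12.6 = 20298.6 m
Step 2: Convert to km: 20298.6 / 1000 = 20.30 km

20.30


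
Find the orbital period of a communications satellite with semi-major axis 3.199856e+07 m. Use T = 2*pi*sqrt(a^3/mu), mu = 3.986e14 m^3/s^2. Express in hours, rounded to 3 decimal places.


Step 1: a^3 / mu = 3.276358e+22 / 3.986e14 = 8.219663e+07
Step 2: sqrt(8.219663e+07) = 9066.2357 s
Step 3: T = 2*pi * 9066.2357 = 56964.84 s
Step 4: T in hours = 56964.84 / 3600 = 15.824 hours

15.824


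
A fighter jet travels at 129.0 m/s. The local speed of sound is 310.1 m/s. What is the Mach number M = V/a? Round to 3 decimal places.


Step 1: M = V / a = 129.0 / 310.1
Step 2: M = 0.416

0.416


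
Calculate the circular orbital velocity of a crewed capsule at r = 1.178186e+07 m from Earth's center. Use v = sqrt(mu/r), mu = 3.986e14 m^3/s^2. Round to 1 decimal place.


Step 1: mu / r = 3.986e14 / 1.178186e+07 = 33831670.0419
Step 2: v = sqrt(33831670.0419) = 5816.5 m/s

5816.5


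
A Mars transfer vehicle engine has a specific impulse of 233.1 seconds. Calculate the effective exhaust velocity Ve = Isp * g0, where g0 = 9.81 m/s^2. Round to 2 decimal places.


Step 1: Ve = Isp * g0 = 233.1 * 9.81
Step 2: Ve = 2286.71 m/s

2286.71


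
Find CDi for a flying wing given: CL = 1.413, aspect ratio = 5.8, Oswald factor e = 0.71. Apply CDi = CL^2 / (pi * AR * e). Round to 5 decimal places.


Step 1: CL^2 = 1.413^2 = 1.996569
Step 2: pi * AR * e = 3.14159 * 5.8 * 0.71 = 12.937079
Step 3: CDi = 1.996569 / 12.937079 = 0.15433

0.15433


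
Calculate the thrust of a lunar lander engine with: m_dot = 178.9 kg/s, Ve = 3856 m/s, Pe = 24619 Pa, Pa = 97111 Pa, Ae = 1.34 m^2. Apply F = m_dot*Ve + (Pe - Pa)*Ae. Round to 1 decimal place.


Step 1: Momentum thrust = m_dot * Ve = 178.9 * 3856 = 689838.4 N
Step 2: Pressure thrust = (Pe - Pa) * Ae = (24619 - 97111) * 1.34 = -97139.28 N
Step 3: Total thrust F = 689838.4 + -97139.28 = 592699.1 N

592699.1


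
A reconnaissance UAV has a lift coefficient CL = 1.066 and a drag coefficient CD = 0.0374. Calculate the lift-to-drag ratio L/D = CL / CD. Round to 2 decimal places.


Step 1: L/D = CL / CD = 1.066 / 0.0374
Step 2: L/D = 28.50

28.50


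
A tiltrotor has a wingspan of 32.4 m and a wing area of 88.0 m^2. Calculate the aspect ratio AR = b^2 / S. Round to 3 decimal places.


Step 1: b^2 = 32.4^2 = 1049.76
Step 2: AR = 1049.76 / 88.0 = 11.929

11.929


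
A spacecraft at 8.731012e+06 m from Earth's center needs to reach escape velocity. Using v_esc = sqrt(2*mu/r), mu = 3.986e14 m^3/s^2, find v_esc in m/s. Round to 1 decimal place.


Step 1: 2*mu/r = 2 * 3.986e14 / 8.731012e+06 = 91306712.2116
Step 2: v_esc = sqrt(91306712.2116) = 9555.5 m/s

9555.5


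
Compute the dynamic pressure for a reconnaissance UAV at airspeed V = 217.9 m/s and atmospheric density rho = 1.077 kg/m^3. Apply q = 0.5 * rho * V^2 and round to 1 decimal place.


Step 1: V^2 = 217.9^2 = 47480.41
Step 2: q = 0.5 * 1.077 * 47480.41
Step 3: q = 25568.2 Pa

25568.2


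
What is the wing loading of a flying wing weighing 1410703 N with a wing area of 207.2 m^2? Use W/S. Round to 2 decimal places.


Step 1: Wing loading = W / S = 1410703 / 207.2
Step 2: Wing loading = 6808.41 N/m^2

6808.41


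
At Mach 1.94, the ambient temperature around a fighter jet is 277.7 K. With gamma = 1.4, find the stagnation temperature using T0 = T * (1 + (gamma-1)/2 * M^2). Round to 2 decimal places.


Step 1: (gamma-1)/2 = 0.2
Step 2: M^2 = 3.7636
Step 3: 1 + 0.2 * 3.7636 = 1.75272
Step 4: T0 = 277.7 * 1.75272 = 486.73 K

486.73


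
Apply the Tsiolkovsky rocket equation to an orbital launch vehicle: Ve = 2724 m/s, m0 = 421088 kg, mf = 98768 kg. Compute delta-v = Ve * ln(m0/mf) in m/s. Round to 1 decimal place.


Step 1: Mass ratio m0/mf = 421088 / 98768 = 4.263405
Step 2: ln(4.263405) = 1.450068
Step 3: delta-v = 2724 * 1.450068 = 3950.0 m/s

3950.0


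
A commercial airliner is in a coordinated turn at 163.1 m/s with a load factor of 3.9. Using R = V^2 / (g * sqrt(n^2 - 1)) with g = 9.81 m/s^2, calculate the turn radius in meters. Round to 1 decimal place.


Step 1: V^2 = 163.1^2 = 26601.61
Step 2: n^2 - 1 = 3.9^2 - 1 = 14.21
Step 3: sqrt(14.21) = 3.769615
Step 4: R = 26601.61 / (9.81 * 3.769615) = 719.4 m

719.4


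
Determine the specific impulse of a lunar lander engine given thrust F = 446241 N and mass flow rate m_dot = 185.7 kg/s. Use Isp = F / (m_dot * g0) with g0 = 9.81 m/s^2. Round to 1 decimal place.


Step 1: m_dot * g0 = 185.7 * 9.81 = 1821.72
Step 2: Isp = 446241 / 1821.72 = 245.0 s

245.0


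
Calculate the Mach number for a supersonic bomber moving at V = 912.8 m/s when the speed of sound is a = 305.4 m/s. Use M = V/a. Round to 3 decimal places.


Step 1: M = V / a = 912.8 / 305.4
Step 2: M = 2.989

2.989


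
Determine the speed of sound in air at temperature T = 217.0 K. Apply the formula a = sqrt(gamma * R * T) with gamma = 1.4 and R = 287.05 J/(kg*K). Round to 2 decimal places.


Step 1: gamma * R * T = 1.4 * 287.05 * 217.0 = 87205.79
Step 2: a = sqrt(87205.79) = 295.31 m/s

295.31


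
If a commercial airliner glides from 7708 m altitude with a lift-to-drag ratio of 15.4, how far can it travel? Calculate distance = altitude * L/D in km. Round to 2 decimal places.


Step 1: Glide distance = altitude * L/D = 7708 * 15.4 = 118703.2 m
Step 2: Convert to km: 118703.2 / 1000 = 118.70 km

118.70


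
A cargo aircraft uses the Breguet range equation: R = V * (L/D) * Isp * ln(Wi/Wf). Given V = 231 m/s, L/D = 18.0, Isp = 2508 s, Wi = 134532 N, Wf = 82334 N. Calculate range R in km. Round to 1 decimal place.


Step 1: Coefficient = V * (L/D) * Isp = 231 * 18.0 * 2508 = 10428264.0 m
Step 2: Wi/Wf = 134532 / 82334 = 1.633979
Step 3: ln(1.633979) = 0.491018
Step 4: R = 10428264.0 * 0.491018 = 5120464.7 m = 5120.5 km

5120.5


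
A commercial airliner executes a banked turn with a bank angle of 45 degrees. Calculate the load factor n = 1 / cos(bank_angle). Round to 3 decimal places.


Step 1: Convert 45 degrees to radians = 0.785398
Step 2: cos(45 deg) = 0.707107
Step 3: n = 1 / 0.707107 = 1.414

1.414


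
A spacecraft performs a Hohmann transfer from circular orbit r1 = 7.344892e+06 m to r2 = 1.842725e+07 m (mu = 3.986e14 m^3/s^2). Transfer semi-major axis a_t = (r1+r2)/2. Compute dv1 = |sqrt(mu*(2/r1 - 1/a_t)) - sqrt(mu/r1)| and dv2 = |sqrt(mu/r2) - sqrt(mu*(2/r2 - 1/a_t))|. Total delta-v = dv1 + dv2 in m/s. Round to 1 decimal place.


Step 1: Transfer semi-major axis a_t = (7.344892e+06 + 1.842725e+07) / 2 = 1.288607e+07 m
Step 2: v1 (circular at r1) = sqrt(mu/r1) = 7366.75 m/s
Step 3: v_t1 = sqrt(mu*(2/r1 - 1/a_t)) = 8809.39 m/s
Step 4: dv1 = |8809.39 - 7366.75| = 1442.64 m/s
Step 5: v2 (circular at r2) = 4650.91 m/s, v_t2 = 3511.32 m/s
Step 6: dv2 = |4650.91 - 3511.32| = 1139.59 m/s
Step 7: Total delta-v = 1442.64 + 1139.59 = 2582.2 m/s

2582.2


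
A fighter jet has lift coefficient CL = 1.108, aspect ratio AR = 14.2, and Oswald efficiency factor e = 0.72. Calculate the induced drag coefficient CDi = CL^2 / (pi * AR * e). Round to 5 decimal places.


Step 1: CL^2 = 1.108^2 = 1.227664
Step 2: pi * AR * e = 3.14159 * 14.2 * 0.72 = 32.119643
Step 3: CDi = 1.227664 / 32.119643 = 0.03822

0.03822


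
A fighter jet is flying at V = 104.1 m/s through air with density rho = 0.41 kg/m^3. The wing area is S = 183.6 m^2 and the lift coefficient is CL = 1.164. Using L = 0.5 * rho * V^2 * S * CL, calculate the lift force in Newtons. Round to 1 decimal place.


Step 1: Calculate dynamic pressure q = 0.5 * 0.41 * 104.1^2 = 0.5 * 0.41 * 10836.81 = 2221.546 Pa
Step 2: Multiply by wing area and lift coefficient: L = 2221.546 * 183.6 * 1.164
Step 3: L = 407875.8548 * 1.164 = 474767.5 N

474767.5


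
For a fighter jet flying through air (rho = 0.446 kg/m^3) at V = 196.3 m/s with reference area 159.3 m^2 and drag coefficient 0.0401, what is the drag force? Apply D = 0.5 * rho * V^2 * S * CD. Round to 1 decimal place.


Step 1: Dynamic pressure q = 0.5 * 0.446 * 196.3^2 = 8593.0129 Pa
Step 2: Drag D = q * S * CD = 8593.0129 * 159.3 * 0.0401
Step 3: D = 54891.6 N

54891.6


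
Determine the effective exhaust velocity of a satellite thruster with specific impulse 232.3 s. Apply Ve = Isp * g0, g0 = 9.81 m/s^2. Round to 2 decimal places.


Step 1: Ve = Isp * g0 = 232.3 * 9.81
Step 2: Ve = 2278.86 m/s

2278.86


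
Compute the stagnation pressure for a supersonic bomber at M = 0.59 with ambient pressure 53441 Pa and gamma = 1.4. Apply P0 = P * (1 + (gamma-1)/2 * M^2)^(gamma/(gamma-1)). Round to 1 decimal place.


Step 1: (gamma-1)/2 * M^2 = 0.2 * 0.3481 = 0.06962
Step 2: 1 + 0.06962 = 1.06962
Step 3: Exponent gamma/(gamma-1) = 3.5
Step 4: P0 = 53441 * 1.06962^3.5 = 67636.0 Pa

67636.0
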